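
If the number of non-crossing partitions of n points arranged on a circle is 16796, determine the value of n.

Non-crossing partitions of [n] are counted by C_n. The Catalan number equal to 16796 is C_10.

10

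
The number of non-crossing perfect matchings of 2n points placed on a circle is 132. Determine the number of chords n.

6

Non-crossing pairings of 2n points on a circle are counted by C_n. Since C_6 = 132, the index is 6.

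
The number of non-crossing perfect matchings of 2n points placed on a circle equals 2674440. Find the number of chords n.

Non-crossing pairings of 2n points on a circle are counted by C_n. The Catalan number equal to 2674440 is C_14.

14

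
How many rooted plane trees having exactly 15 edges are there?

9694845

Rooted ordered trees with n edges are counted by C_n; here n = 15.
C_15 = C(30,15)/16 = 155117520/16 = 9694845.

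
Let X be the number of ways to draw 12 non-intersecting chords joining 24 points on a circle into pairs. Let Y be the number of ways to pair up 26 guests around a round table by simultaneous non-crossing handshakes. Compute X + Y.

950912

Pairing 24 circle points by 12 non-crossing chords gives C_12 matchings. So X = C_12 = 208012.
Non-crossing handshake pairings of 2n people are counted by C_n; 26 people gives n = 13. So Y = C_13 = 742900.
X + Y = 208012 + 742900 = 950912.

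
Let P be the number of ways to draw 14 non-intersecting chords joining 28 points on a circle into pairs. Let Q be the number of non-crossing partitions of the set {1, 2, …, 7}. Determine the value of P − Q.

Pairing 28 circle points by 14 non-crossing chords gives C_14 matchings. So P = C_14 = 2674440.
The non-crossing partitions of [7] form a lattice of size C_7. So Q = C_7 = 429.
P − Q = 2674440 − 429 = 2674011.

2674011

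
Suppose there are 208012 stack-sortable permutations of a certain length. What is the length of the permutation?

Stack-sortable permutations of [n] are counted by C_n, and C_12 = 208012.

12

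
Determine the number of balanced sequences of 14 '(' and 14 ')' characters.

With 14 pairs the number of balanced bracket strings is the Catalan number C_14.
C_14 = C_13 · 2(2·13+1)/(13+2) = 742900 · 54/15 = 2674440.

2674440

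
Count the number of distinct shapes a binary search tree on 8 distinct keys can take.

There are C_n binary search tree shapes on n keys; with n = 8 that is C_8.
C_8 = C(16,8)/9 = 12870/9 = 1430.

1430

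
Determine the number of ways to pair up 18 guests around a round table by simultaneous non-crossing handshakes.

4862

Non-crossing handshake pairings of 2n people are counted by C_n; 18 people gives n = 9.
C_9 = C_8 · 2(2·8+1)/(8+2) = 1430 · 34/10 = 4862.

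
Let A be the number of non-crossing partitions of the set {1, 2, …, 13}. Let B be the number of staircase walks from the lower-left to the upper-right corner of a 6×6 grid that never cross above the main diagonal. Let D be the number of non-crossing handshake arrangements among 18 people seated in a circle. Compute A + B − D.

Non-crossing partitions of an n-element set are counted by C_n; here n = 13. So A = C_13 = 742900.
Sub-diagonal monotone paths from (0,0) to (6,6) biject with Dyck paths of semilength 6, giving C_6. So B = C_6 = 132.
Non-crossing handshake pairings of 2n people are counted by C_n; 18 people gives n = 9. So D = C_9 = 4862.
A + B − D = 742900 + 132 − 4862 = 738170.

738170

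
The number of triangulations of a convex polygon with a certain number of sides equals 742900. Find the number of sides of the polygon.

Triangulations of a convex m-gon are counted by C_{m−2}, and C_13 = 742900.
So m − 2 = 13, giving m = 15 sides.

15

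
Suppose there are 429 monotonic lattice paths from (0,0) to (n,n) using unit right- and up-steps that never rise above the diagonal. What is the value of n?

7

Such diagonal-avoiding paths in an n×n grid are counted by C_n; 429 = C_7.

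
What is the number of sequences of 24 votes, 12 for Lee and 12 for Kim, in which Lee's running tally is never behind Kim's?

Ballot sequences with n votes each where one side never trails are Dyck words, counted by C_n; here n = 12.
C_12 = C(24,12)/13 = 2704156/13 = 208012.

208012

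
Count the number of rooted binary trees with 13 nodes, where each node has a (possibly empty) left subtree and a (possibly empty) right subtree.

Binary trees (left/right distinguished) on n nodes are counted by C_n; here n = 13.
C_13 = C_12 · 2(2·12+1)/(12+2) = 208012 · 50/14 = 742900.

742900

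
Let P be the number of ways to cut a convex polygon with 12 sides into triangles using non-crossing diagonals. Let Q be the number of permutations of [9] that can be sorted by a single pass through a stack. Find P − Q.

11934

The number of triangulations of a 12-gon is the Catalan number C_10 (index = sides − 2). So P = C_10 = 16796.
By Knuth's characterisation, the stack-sortable permutations of length 9 are the 231-avoiders, numbering C_9. So Q = C_9 = 4862.
P − Q = 16796 − 4862 = 11934.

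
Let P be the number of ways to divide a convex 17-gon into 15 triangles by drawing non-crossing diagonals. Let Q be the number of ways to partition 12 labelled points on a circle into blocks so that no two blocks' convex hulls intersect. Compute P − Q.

A convex 17-gon is triangulated into 15 triangles, and the number of such triangulations is the Catalan number C_{17−2} = C_15. So P = C_15 = 9694845.
Non-crossing partitions of an n-element set are counted by C_n; here n = 12. So Q = C_12 = 208012.
P − Q = 9694845 − 208012 = 9486833.

9486833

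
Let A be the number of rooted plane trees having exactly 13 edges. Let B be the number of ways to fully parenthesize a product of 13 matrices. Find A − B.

Rooted ordered trees with n edges are counted by C_n; here n = 13. So A = C_13 = 742900.
Bracketing 13 factors into binary products is counted by C_{13−1} = C_12. So B = C_12 = 208012.
A − B = 742900 − 208012 = 534888.

534888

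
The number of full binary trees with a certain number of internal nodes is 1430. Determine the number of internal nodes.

8

Full binary trees with n internal nodes are counted by C_n; 1430 = C_8.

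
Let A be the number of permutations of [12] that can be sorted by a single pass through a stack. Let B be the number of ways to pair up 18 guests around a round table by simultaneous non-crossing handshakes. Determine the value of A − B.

Stack-sortable permutations are exactly the 231-avoiding ones, counted by C_n; here n = 12. So A = C_12 = 208012.
With 18 = 2·9 people, non-crossing handshake pairings are non-crossing perfect matchings on a circle, counted by C_9. So B = C_9 = 4862.
A − B = 208012 − 4862 = 203150.

203150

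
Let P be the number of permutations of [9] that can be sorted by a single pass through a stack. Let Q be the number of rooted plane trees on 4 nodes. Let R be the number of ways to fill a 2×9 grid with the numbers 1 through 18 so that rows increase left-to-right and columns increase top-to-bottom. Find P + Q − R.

By Knuth's characterisation, the stack-sortable permutations of length 9 are the 231-avoiders, numbering C_9. So P = C_9 = 4862.
Rooted ordered (plane) trees on m nodes have m−1 edges and are counted by C_{m−1}; m = 4 gives C_3. So Q = C_3 = 5.
By the hook-length formula (or a Dyck-path bijection), SYT of shape 2×9 number C_9. So R = C_9 = 4862.
P + Q − R = 4862 + 5 − 4862 = 5.

5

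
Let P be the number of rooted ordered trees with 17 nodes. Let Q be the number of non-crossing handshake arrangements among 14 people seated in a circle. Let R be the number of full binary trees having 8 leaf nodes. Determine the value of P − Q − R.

35356812

Rooted ordered (plane) trees on m nodes have m−1 edges and are counted by C_{m−1}; m = 17 gives C_16. So P = C_16 = 35357670.
With 14 = 2·7 people, non-crossing handshake pairings are non-crossing perfect matchings on a circle, counted by C_7. So Q = C_7 = 429.
Full binary trees with 8 leaves have 8−1 = 7 internal nodes, so there are C_7 of them. So R = C_7 = 429.
P − Q − R = 35357670 − 429 − 429 = 35356812.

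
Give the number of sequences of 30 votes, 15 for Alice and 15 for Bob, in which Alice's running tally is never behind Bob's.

Ballot sequences with n votes each where one side never trails are Dyck words, counted by C_n; here n = 15.
C_15 = C(30,15)/16 = 155117520/16 = 9694845.

9694845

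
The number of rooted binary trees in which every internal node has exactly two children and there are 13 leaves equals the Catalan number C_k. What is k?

Full binary trees with 13 leaves have 13−1 = 12 internal nodes, so there are C_12 of them.

12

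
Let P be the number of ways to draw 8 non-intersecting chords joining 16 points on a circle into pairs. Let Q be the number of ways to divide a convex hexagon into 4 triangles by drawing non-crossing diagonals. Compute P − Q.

Pairing 16 circle points by 8 non-crossing chords gives C_8 matchings. So P = C_8 = 1430.
The number of triangulations of a 6-gon is the Catalan number C_4 (index = sides − 2). So Q = C_4 = 14.
P − Q = 1430 − 14 = 1416.

1416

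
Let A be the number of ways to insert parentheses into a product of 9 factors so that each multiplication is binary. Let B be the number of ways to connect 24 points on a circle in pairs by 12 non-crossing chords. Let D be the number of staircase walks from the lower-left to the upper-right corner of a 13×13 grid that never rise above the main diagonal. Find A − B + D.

536318

Parenthesizations of m factors correspond to full binary trees with m leaves, counted by C_{m−1}; m = 9 gives C_8. So A = C_8 = 1430.
Pairing 24 circle points by 12 non-crossing chords gives C_12 matchings. So B = C_12 = 208012.
Sub-diagonal monotone paths from (0,0) to (13,13) biject with Dyck paths of semilength 13, giving C_13. So D = C_13 = 742900.
A − B + D = 1430 − 208012 + 742900 = 536318.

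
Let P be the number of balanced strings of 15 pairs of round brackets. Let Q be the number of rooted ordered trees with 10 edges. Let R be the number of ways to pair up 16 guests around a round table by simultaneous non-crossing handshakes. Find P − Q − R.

With 15 pairs the number of balanced bracket strings is the Catalan number C_15. So P = C_15 = 9694845.
Rooted ordered trees with n edges are counted by C_n; here n = 10. So Q = C_10 = 16796.
Non-crossing handshake pairings of 2n people are counted by C_n; 16 people gives n = 8. So R = C_8 = 1430.
P − Q − R = 9694845 − 16796 − 1430 = 9676619.

9676619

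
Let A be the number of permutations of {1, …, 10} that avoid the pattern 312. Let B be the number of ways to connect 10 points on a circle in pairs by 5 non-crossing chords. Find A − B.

16754

For any fixed pattern of length 3, the pattern-avoiding permutations of [10] number C_10. So A = C_10 = 16796.
Pairing 10 circle points by 5 non-crossing chords gives C_5 matchings. So B = C_5 = 42.
A − B = 16796 − 42 = 16754.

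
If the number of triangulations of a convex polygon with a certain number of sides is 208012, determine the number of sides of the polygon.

Triangulations of a convex m-gon are counted by C_{m−2}, and C_12 = 208012.
So m − 2 = 12, giving m = 14 sides.

14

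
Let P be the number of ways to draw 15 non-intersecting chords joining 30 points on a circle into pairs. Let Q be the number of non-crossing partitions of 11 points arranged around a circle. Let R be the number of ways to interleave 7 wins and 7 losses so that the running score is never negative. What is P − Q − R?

Non-crossing perfect matchings of 2n points on a circle are counted by C_n; with 30 points, n = 15. So P = C_15 = 9694845.
Non-crossing partitions of an n-element set are counted by C_n; here n = 11. So Q = C_11 = 58786.
Reading a vote for the leader as '(' and for the other as ')' turns such a sequence into a balanced string of 7 pairs, so the count is C_7. So R = C_7 = 429.
P − Q − R = 9694845 − 58786 − 429 = 9635630.

9635630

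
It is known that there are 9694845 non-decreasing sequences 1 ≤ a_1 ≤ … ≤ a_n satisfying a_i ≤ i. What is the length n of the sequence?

Such sub-staircase sequences of length n are counted by C_n; 9694845 = C_15.

15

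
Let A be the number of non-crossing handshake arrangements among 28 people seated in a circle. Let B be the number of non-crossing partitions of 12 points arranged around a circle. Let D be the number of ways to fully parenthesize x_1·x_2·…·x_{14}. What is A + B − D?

2139552

Non-crossing handshake pairings of 2n people are counted by C_n; 28 people gives n = 14. So A = C_14 = 2674440.
The non-crossing partitions of [12] form a lattice of size C_12. So B = C_12 = 208012.
Ways to associate a product of 14 factors correspond to binary trees on 14 leaves, so the count is C_13. So D = C_13 = 742900.
A + B − D = 2674440 + 208012 − 742900 = 2139552.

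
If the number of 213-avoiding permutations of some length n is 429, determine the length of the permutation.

Permutations of [n] avoiding a fixed length-3 pattern are counted by C_n. Since C_7 = 429, the index is 7.

7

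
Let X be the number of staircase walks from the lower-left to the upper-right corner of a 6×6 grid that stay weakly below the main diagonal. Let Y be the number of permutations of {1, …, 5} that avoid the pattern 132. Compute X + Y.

Monotone paths in an n×n grid that stay weakly below the diagonal are counted by C_n; here n = 6. So X = C_6 = 132.
For any fixed pattern of length 3, the pattern-avoiding permutations of [5] number C_5. So Y = C_5 = 42.
X + Y = 132 + 42 = 174.

174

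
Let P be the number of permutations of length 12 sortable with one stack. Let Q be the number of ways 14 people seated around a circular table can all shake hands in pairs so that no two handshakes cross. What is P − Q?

Stack-sortable permutations are exactly the 231-avoiding ones, counted by C_n; here n = 12. So P = C_12 = 208012.
Non-crossing handshake pairings of 2n people are counted by C_n; 14 people gives n = 7. So Q = C_7 = 429.
P − Q = 208012 − 429 = 207583.

207583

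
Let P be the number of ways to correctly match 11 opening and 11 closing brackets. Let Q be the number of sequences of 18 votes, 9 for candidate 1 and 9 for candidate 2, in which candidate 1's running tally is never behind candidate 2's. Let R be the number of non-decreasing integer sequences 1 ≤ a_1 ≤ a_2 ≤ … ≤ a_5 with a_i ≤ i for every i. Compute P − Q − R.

53882

A balanced arrangement of 11 bracket pairs is a Dyck word of semilength 11, so the count is C_11. So P = C_11 = 58786.
Ballot sequences with n votes each where one side never trails are Dyck words, counted by C_n; here n = 9. So Q = C_9 = 4862.
Weakly increasing sequences with a_i ≤ i biject with Dyck paths of semilength 5, so there are C_5. So R = C_5 = 42.
P − Q − R = 58786 − 4862 − 42 = 53882.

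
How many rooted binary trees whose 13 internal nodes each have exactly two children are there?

742900

Full binary trees with n internal nodes are counted by C_n; here n = 13.
C_13 = C(26,13)/14 = 10400600/14 = 742900.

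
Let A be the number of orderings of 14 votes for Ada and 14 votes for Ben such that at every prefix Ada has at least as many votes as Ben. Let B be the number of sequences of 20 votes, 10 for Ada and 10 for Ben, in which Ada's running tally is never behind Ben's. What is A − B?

2657644

Ballot sequences with n votes each where one side never trails are Dyck words, counted by C_n; here n = 14. So A = C_14 = 2674440.
Ballot sequences with n votes each where one side never trails are Dyck words, counted by C_n; here n = 10. So B = C_10 = 16796.
A − B = 2674440 − 16796 = 2657644.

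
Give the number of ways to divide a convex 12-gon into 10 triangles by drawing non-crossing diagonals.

A convex 12-gon is triangulated into 10 triangles, and the number of such triangulations is the Catalan number C_{12−2} = C_10.
C_10 = C(20,10)/11 = 184756/11 = 16796.

16796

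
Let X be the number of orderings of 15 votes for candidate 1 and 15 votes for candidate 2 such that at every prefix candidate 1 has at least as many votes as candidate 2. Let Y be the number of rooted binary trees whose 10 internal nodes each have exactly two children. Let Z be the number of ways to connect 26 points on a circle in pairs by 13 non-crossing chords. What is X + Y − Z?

Reading a vote for the leader as '(' and for the other as ')' turns such a sequence into a balanced string of 15 pairs, so the count is C_15. So X = C_15 = 9694845.
Full binary trees with n internal nodes are counted by C_n; here n = 10. So Y = C_10 = 16796.
Non-crossing perfect matchings of 2n points on a circle are counted by C_n; with 26 points, n = 13. So Z = C_13 = 742900.
X + Y − Z = 9694845 + 16796 − 742900 = 8968741.

8968741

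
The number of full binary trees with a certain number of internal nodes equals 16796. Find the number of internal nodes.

10

Full binary trees with n internal nodes are counted by C_n, and C_10 = 16796.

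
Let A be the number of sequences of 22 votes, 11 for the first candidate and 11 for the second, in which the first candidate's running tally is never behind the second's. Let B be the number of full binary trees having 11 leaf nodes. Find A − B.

41990

Ballot sequences with n votes each where one side never trails are Dyck words, counted by C_n; here n = 11. So A = C_11 = 58786.
A full binary tree with L leaves has L−1 internal nodes and is counted by C_{L−1}; L = 11 gives C_10. So B = C_10 = 16796.
A − B = 58786 − 16796 = 41990.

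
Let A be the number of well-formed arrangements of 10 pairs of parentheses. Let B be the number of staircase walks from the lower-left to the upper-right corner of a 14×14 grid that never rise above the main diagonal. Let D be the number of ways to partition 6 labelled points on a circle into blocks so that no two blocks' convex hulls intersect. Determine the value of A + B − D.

A balanced arrangement of 10 bracket pairs is a Dyck word of semilength 10, so the count is C_10. So A = C_10 = 16796.
Monotone paths in an n×n grid that stay weakly below the diagonal are counted by C_n; here n = 14. So B = C_14 = 2674440.
The non-crossing partitions of [6] form a lattice of size C_6. So D = C_6 = 132.
A + B − D = 16796 + 2674440 − 132 = 2691104.

2691104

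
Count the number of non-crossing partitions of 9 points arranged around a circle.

4862

The non-crossing partitions of [9] form a lattice of size C_9.
C_9 = C(18,9)/10 = 48620/10 = 4862.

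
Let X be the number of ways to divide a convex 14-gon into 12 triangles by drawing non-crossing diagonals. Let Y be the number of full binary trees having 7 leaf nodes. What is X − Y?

A convex 14-gon is triangulated into 12 triangles, and the number of such triangulations is the Catalan number C_{14−2} = C_12. So X = C_12 = 208012.
A full binary tree with L leaves has L−1 internal nodes and is counted by C_{L−1}; L = 7 gives C_6. So Y = C_6 = 132.
X − Y = 208012 − 132 = 207880.

207880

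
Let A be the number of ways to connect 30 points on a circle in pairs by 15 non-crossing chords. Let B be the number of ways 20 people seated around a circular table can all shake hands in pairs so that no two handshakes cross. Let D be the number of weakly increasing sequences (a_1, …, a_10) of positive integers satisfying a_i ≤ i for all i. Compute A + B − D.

9694845

Pairing 30 circle points by 15 non-crossing chords gives C_15 matchings. So A = C_15 = 9694845.
With 20 = 2·10 people, non-crossing handshake pairings are non-crossing perfect matchings on a circle, counted by C_10. So B = C_10 = 16796.
Weakly increasing sequences with a_i ≤ i biject with Dyck paths of semilength 10, so there are C_10. So D = C_10 = 16796.
A + B − D = 9694845 + 16796 − 16796 = 9694845.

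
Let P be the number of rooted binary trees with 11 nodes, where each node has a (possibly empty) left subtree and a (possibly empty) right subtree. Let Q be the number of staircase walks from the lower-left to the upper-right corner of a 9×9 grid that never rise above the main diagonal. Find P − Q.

Rooted binary trees with 11 nodes (each child slot possibly empty) number C_11. So P = C_11 = 58786.
Monotone paths in an n×n grid that stay weakly below the diagonal are counted by C_n; here n = 9. So Q = C_9 = 4862.
P − Q = 58786 − 4862 = 53924.

53924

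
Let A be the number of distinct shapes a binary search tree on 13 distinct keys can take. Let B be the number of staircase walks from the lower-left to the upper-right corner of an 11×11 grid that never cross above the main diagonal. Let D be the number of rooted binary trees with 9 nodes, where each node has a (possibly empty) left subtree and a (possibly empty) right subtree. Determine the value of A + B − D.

796824

Rooted binary trees with 13 nodes (each child slot possibly empty) number C_13. So A = C_13 = 742900.
Sub-diagonal monotone paths from (0,0) to (11,11) biject with Dyck paths of semilength 11, giving C_11. So B = C_11 = 58786.
Binary trees (left/right distinguished) on n nodes are counted by C_n; here n = 9. So D = C_9 = 4862.
A + B − D = 742900 + 58786 − 4862 = 796824.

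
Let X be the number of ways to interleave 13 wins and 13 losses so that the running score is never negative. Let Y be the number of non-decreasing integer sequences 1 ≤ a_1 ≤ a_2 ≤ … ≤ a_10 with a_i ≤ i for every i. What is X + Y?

759696

Ballot sequences with n votes each where one side never trails are Dyck words, counted by C_n; here n = 13. So X = C_13 = 742900.
Such sub-staircase sequences of length n are counted by C_n; here n = 10. So Y = C_10 = 16796.
X + Y = 742900 + 16796 = 759696.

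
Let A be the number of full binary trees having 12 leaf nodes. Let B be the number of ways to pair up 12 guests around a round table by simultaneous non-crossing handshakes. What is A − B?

58654

A full binary tree with L leaves has L−1 internal nodes and is counted by C_{L−1}; L = 12 gives C_11. So A = C_11 = 58786.
With 12 = 2·6 people, non-crossing handshake pairings are non-crossing perfect matchings on a circle, counted by C_6. So B = C_6 = 132.
A − B = 58786 − 132 = 58654.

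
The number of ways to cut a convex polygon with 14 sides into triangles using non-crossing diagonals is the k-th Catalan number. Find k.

A convex 14-gon is triangulated into 12 triangles, and the number of such triangulations is the Catalan number C_{14−2} = C_12.

12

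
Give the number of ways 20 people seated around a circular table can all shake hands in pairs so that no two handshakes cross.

16796

Non-crossing handshake pairings of 2n people are counted by C_n; 20 people gives n = 10.
C_10 = C(20,10)/11 = 184756/11 = 16796.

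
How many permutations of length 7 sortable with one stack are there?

429

By Knuth's characterisation, the stack-sortable permutations of length 7 are the 231-avoiders, numbering C_7.
C_7 = C(14,7)/8 = 3432/8 = 429.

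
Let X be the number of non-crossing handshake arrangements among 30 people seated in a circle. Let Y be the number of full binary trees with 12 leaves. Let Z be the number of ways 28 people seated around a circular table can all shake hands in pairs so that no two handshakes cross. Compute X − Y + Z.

12310499

With 30 = 2·15 people, non-crossing handshake pairings are non-crossing perfect matchings on a circle, counted by C_15. So X = C_15 = 9694845.
Full binary trees with 12 leaves have 12−1 = 11 internal nodes, so there are C_11 of them. So Y = C_11 = 58786.
With 28 = 2·14 people, non-crossing handshake pairings are non-crossing perfect matchings on a circle, counted by C_14. So Z = C_14 = 2674440.
X − Y + Z = 9694845 − 58786 + 2674440 = 12310499.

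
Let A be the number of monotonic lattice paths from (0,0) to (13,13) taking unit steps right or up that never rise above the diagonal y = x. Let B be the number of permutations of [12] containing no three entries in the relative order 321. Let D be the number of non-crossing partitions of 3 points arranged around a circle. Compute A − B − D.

Sub-diagonal monotone paths from (0,0) to (13,13) biject with Dyck paths of semilength 13, giving C_13. So A = C_13 = 742900.
For any fixed pattern of length 3, the pattern-avoiding permutations of [12] number C_12. So B = C_12 = 208012.
The non-crossing partitions of [3] form a lattice of size C_3. So D = C_3 = 5.
A − B − D = 742900 − 208012 − 5 = 534883.

534883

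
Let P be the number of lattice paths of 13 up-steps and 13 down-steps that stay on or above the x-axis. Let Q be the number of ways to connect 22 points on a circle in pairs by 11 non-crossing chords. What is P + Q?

801686

Paths of 13 up- and 13 down-steps that never dip below the axis are Dyck paths; their count is C_13. So P = C_13 = 742900.
Non-crossing perfect matchings of 2n points on a circle are counted by C_n; with 22 points, n = 11. So Q = C_11 = 58786.
P + Q = 742900 + 58786 = 801686.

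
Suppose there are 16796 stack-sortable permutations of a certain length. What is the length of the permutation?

10

Stack-sortable permutations of [n] are counted by C_n; 16796 = C_10.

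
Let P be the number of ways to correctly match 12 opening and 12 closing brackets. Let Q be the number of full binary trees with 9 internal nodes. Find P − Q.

With 12 pairs the number of balanced bracket strings is the Catalan number C_12. So P = C_12 = 208012.
The number of full binary trees on 9 internal nodes is the Catalan number C_9. So Q = C_9 = 4862.
P − Q = 208012 − 4862 = 203150.

203150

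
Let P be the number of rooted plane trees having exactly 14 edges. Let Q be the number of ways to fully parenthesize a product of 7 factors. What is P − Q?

Rooted ordered trees with n edges are counted by C_n; here n = 14. So P = C_14 = 2674440.
Bracketing 7 factors into binary products is counted by C_{7−1} = C_6. So Q = C_6 = 132.
P − Q = 2674440 − 132 = 2674308.

2674308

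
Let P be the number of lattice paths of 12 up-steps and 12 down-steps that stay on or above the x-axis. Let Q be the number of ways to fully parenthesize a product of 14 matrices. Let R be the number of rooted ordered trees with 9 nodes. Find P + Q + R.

Paths of 12 up- and 12 down-steps that never dip below the axis are Dyck paths; their count is C_12. So P = C_12 = 208012.
Bracketing 14 factors into binary products is counted by C_{14−1} = C_13. So Q = C_13 = 742900.
A rooted plane tree on 9 nodes has 8 edges, and such trees are counted by C_8. So R = C_8 = 1430.
P + Q + R = 208012 + 742900 + 1430 = 952342.

952342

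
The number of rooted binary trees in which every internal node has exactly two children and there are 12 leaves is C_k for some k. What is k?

11

A full binary tree with L leaves has L−1 internal nodes and is counted by C_{L−1}; L = 12 gives C_11.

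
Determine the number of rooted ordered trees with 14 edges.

2674440

A rooted plane tree with 14 edges has 15 nodes, and the count is C_14.
C_14 = C(28,14)/15 = 40116600/15 = 2674440.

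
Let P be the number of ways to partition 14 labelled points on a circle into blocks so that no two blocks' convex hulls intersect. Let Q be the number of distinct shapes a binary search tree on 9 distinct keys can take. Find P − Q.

Non-crossing partitions of an n-element set are counted by C_n; here n = 14. So P = C_14 = 2674440.
Binary trees (left/right distinguished) on n nodes are counted by C_n; here n = 9. So Q = C_9 = 4862.
P − Q = 2674440 − 4862 = 2669578.

2669578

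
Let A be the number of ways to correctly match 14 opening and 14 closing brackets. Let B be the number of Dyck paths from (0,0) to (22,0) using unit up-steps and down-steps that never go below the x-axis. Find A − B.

A balanced arrangement of 14 bracket pairs is a Dyck word of semilength 14, so the count is C_14. So A = C_14 = 2674440.
Dyck paths of semilength n (length 2n) are counted by C_n; here n = 11. So B = C_11 = 58786.
A − B = 2674440 − 58786 = 2615654.

2615654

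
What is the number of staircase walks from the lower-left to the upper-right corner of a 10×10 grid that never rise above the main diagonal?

Sub-diagonal monotone paths from (0,0) to (10,10) biject with Dyck paths of semilength 10, giving C_10.
C_10 = C(20,10)/11 = 184756/11 = 16796.

16796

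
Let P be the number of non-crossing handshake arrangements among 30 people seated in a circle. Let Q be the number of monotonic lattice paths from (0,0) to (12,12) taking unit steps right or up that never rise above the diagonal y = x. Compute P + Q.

9902857

With 30 = 2·15 people, non-crossing handshake pairings are non-crossing perfect matchings on a circle, counted by C_15. So P = C_15 = 9694845.
Monotone paths in an n×n grid that stay weakly below the diagonal are counted by C_n; here n = 12. So Q = C_12 = 208012.
P + Q = 9694845 + 208012 = 9902857.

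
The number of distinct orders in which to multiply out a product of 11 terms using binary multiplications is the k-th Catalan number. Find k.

Ways to associate a product of 11 factors correspond to binary trees on 11 leaves, so the count is C_10.

10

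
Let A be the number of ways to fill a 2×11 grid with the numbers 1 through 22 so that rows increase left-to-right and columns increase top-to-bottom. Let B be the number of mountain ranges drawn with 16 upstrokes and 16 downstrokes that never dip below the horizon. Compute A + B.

35416456

Standard Young tableaux of shape 2×n are counted by C_n; here n = 11. So A = C_11 = 58786.
Dyck paths of semilength n (length 2n) are counted by C_n; here n = 16. So B = C_16 = 35357670.
A + B = 58786 + 35357670 = 35416456.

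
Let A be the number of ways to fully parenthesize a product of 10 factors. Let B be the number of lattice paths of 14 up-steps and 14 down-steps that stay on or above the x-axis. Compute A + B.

2679302

Parenthesizations of m factors correspond to full binary trees with m leaves, counted by C_{m−1}; m = 10 gives C_9. So A = C_9 = 4862.
A Dyck path with 14 up-steps and 14 down-steps has semilength 14, so there are C_14 of them. So B = C_14 = 2674440.
A + B = 4862 + 2674440 = 2679302.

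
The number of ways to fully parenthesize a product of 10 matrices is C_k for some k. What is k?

Ways to associate a product of 10 factors correspond to binary trees on 10 leaves, so the count is C_9.

9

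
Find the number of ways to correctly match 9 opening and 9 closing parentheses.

A balanced arrangement of 9 bracket pairs is a Dyck word of semilength 9, so the count is C_9.
C_9 = C(18,9)/10 = 48620/10 = 4862.

4862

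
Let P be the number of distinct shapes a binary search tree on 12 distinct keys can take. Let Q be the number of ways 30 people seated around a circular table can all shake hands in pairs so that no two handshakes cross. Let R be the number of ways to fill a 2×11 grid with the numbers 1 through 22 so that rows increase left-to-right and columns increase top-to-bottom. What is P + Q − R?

9844071

There are C_n binary search tree shapes on n keys; with n = 12 that is C_12. So P = C_12 = 208012.
Non-crossing handshake pairings of 2n people are counted by C_n; 30 people gives n = 15. So Q = C_15 = 9694845.
By the hook-length formula (or a Dyck-path bijection), SYT of shape 2×11 number C_11. So R = C_11 = 58786.
P + Q − R = 208012 + 9694845 − 58786 = 9844071.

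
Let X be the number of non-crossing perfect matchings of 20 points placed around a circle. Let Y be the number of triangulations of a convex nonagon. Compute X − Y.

Pairing 20 circle points by 10 non-crossing chords gives C_10 matchings. So X = C_10 = 16796.
A convex 9-gon is triangulated into 7 triangles, and the number of such triangulations is the Catalan number C_{9−2} = C_7. So Y = C_7 = 429.
X − Y = 16796 − 429 = 16367.

16367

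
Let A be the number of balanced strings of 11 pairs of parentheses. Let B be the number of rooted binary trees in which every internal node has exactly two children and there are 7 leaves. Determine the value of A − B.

Balanced strings of n pairs of brackets are counted by C_n; here n = 11. So A = C_11 = 58786.
Full binary trees with 7 leaves have 7−1 = 6 internal nodes, so there are C_6 of them. So B = C_6 = 132.
A − B = 58786 − 132 = 58654.

58654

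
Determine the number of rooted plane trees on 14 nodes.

742900

Rooted ordered (plane) trees on m nodes have m−1 edges and are counted by C_{m−1}; m = 14 gives C_13.
C_13 = 742900.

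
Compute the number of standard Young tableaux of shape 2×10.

16796

Standard Young tableaux of shape 2×n are counted by C_n; here n = 10.
C_10 = C_9 · 2(2·9+1)/(9+2) = 4862 · 38/11 = 16796.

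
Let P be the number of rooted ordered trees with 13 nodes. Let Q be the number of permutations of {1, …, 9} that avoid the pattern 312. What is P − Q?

A rooted plane tree on 13 nodes has 12 edges, and such trees are counted by C_12. So P = C_12 = 208012.
For any fixed pattern of length 3, the pattern-avoiding permutations of [9] number C_9. So Q = C_9 = 4862.
P − Q = 208012 − 4862 = 203150.

203150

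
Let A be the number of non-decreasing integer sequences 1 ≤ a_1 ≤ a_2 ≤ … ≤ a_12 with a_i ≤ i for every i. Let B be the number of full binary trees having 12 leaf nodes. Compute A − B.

149226

Such sub-staircase sequences of length n are counted by C_n; here n = 12. So A = C_12 = 208012.
Full binary trees with 12 leaves have 12−1 = 11 internal nodes, so there are C_11 of them. So B = C_11 = 58786.
A − B = 208012 − 58786 = 149226.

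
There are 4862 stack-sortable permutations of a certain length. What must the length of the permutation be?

Stack-sortable permutations of [n] are counted by C_n; 4862 = C_9.

9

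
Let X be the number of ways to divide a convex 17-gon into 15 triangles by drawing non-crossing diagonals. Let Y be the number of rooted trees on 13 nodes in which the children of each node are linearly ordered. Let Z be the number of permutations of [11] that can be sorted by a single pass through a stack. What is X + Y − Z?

9844071

Triangulations of a convex m-gon are counted by C_{m−2}; with m = 17 this is C_15. So X = C_15 = 9694845.
Rooted ordered (plane) trees on m nodes have m−1 edges and are counted by C_{m−1}; m = 13 gives C_12. So Y = C_12 = 208012.
Stack-sortable permutations are exactly the 231-avoiding ones, counted by C_n; here n = 11. So Z = C_11 = 58786.
X + Y − Z = 9694845 + 208012 − 58786 = 9844071.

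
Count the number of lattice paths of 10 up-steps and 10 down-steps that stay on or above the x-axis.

A Dyck path with 10 up-steps and 10 down-steps has semilength 10, so there are C_10 of them.
C_10 = C_9 · 2(2·9+1)/(9+2) = 4862 · 38/11 = 16796.

16796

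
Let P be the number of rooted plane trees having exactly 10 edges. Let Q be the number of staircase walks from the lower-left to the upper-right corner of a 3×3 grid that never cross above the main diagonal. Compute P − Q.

16791

Rooted ordered trees with n edges are counted by C_n; here n = 10. So P = C_10 = 16796.
Sub-diagonal monotone paths from (0,0) to (3,3) biject with Dyck paths of semilength 3, giving C_3. So Q = C_3 = 5.
P − Q = 16796 − 5 = 16791.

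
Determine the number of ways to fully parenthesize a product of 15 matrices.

2674440

Bracketing 15 factors into binary products is counted by C_{15−1} = C_14.
C_14 = C(28,14)/15 = 40116600/15 = 2674440.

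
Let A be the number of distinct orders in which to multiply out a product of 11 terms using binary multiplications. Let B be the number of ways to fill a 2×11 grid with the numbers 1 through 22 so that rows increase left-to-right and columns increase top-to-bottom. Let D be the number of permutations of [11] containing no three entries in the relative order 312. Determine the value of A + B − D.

Parenthesizations of m factors correspond to full binary trees with m leaves, counted by C_{m−1}; m = 11 gives C_10. So A = C_10 = 16796.
By the hook-length formula (or a Dyck-path bijection), SYT of shape 2×11 number C_11. So B = C_11 = 58786.
Permutations of [n] avoiding any single length-3 pattern are counted by C_n; here n = 11. So D = C_11 = 58786.
A + B − D = 16796 + 58786 − 58786 = 16796.

16796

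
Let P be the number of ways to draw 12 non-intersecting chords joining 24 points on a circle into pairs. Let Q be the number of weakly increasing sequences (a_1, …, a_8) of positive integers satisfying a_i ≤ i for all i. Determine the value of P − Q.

206582

Pairing 24 circle points by 12 non-crossing chords gives C_12 matchings. So P = C_12 = 208012.
Such sub-staircase sequences of length n are counted by C_n; here n = 8. So Q = C_8 = 1430.
P − Q = 208012 − 1430 = 206582.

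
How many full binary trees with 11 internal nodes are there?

58786

Full binary trees with n internal nodes are counted by C_n; here n = 11.
C_11 = 58786.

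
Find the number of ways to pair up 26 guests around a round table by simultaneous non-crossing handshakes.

With 26 = 2·13 people, non-crossing handshake pairings are non-crossing perfect matchings on a circle, counted by C_13.
C_13 = C(26,13)/14 = 10400600/14 = 742900.

742900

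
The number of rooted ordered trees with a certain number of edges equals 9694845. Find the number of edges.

Rooted ordered trees with n edges are counted by C_n. Since C_15 = 9694845, the index is 15.

15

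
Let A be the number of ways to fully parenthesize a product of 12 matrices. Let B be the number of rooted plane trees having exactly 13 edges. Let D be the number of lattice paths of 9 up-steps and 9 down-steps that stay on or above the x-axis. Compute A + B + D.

806548

Bracketing 12 factors into binary products is counted by C_{12−1} = C_11. So A = C_11 = 58786.
A rooted plane tree with 13 edges has 14 nodes, and the count is C_13. So B = C_13 = 742900.
A Dyck path with 9 up-steps and 9 down-steps has semilength 9, so there are C_9 of them. So D = C_9 = 4862.
A + B + D = 58786 + 742900 + 4862 = 806548.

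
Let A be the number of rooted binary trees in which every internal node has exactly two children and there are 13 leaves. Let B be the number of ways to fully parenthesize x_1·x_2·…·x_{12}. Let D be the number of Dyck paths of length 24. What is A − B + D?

A full binary tree with L leaves has L−1 internal nodes and is counted by C_{L−1}; L = 13 gives C_12. So A = C_12 = 208012.
Bracketing 12 factors into binary products is counted by C_{12−1} = C_11. So B = C_11 = 58786.
Paths of 12 up- and 12 down-steps that never dip below the axis are Dyck paths; their count is C_12. So D = C_12 = 208012.
A − B + D = 208012 − 58786 + 208012 = 357238.

357238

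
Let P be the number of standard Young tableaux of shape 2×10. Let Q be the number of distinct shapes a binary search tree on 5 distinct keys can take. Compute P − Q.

By the hook-length formula (or a Dyck-path bijection), SYT of shape 2×10 number C_10. So P = C_10 = 16796.
There are C_n binary search tree shapes on n keys; with n = 5 that is C_5. So Q = C_5 = 42.
P − Q = 16796 − 42 = 16754.

16754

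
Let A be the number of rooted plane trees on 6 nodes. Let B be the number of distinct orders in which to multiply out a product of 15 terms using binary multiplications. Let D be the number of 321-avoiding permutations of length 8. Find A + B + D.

A rooted plane tree on 6 nodes has 5 edges, and such trees are counted by C_5. So A = C_5 = 42.
Ways to associate a product of 15 factors correspond to binary trees on 15 leaves, so the count is C_14. So B = C_14 = 2674440.
For any fixed pattern of length 3, the pattern-avoiding permutations of [8] number C_8. So D = C_8 = 1430.
A + B + D = 42 + 2674440 + 1430 = 2675912.

2675912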